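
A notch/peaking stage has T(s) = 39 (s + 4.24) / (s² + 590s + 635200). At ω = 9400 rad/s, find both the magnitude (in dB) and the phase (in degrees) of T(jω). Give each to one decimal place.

|T| = -47.6 dB, ∠T = -86.4°

|j9400 + 4.24| = √(9400² + 4.24²) = 9400
|(j9400)² + 590(j9400) + 635200| = |-8.7725e+07 + j5.546e+06| = 8.79e+07
|T(j9400)| = 39 × 9400 / 8.79e+07 = 0.0041707
20 log₁₀(0.0041707) = -47.60 dB
∠(j9400 + 4.24) = arctan(9400/4.24) = 89.97°
∠[(j9400)² + 590(j9400) + 635200] = ∠[-8.7725e+07 + j5.546e+06] = 176.38°
∠T(j9400) = 89.97° − 176.38° = -86.41°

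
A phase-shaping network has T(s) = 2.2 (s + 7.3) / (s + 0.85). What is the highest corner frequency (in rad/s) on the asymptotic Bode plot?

7.3 rad/s

Break frequencies occur at each pole and zero magnitude: 0.85 rad/s, 7.3 rad/s.
The highest is 7.3 rad/s.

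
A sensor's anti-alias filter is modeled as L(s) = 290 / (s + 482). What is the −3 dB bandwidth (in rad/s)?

482 rad/s

For a single-pole low-pass, the −3 dB point is at the pole: ω = 482 rad/s.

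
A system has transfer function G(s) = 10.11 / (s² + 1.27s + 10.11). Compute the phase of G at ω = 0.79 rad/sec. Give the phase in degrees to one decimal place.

-6.0 deg

∠[(j0.79)² + 1.27(j0.79) + 10.11] = ∠[9.4859 + j1.0033] = 6.04°
∠G(j0.79) = −6.04° = -6.04°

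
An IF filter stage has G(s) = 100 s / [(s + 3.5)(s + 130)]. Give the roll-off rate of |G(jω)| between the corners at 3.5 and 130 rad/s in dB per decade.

0 dB/decade

In this band the factors already past their corner are: 1 differentiator zero, pole at 3.5; net slope = 0 dB/decade.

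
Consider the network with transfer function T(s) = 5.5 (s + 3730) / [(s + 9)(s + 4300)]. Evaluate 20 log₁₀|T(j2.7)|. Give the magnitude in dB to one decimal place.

-5.9 dB

|j2.7 + 3730| = √(2.7² + 3730²) = 3730
|j2.7 + 9| = √(2.7² + 9²) = 9.396
|j2.7 + 4300| = √(2.7² + 4300²) = 4300
|T(j2.7)| = 5.5 × 3730 / (9.396 × 4300) = 0.50775
20 log₁₀(0.50775) = -5.89 dB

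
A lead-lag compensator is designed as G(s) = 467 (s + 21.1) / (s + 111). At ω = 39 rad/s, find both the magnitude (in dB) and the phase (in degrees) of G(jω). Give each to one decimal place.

|G| = 44.9 dB, ∠G = 42.2°

|j39 + 21.1| = √(39² + 21.1²) = 44.34
|j39 + 111| = √(39² + 111²) = 117.7
|G(j39)| = 467 × 44.34 / 117.7 = 176.01
20 log₁₀(176.01) = 44.91 dB
∠(j39 + 21.1) = arctan(39/21.1) = 61.59°
∠(j39 + 111) = arctan(39/111) = 19.36°
∠G(j39) = 61.59° − 19.36° = 42.23°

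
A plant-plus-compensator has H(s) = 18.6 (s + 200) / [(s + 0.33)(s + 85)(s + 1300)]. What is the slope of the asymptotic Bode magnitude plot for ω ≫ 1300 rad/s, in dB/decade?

With 1 zero and 3 poles, the high-frequency asymptotic slope is 20 × (1 − 3) = -40 dB/decade.

-40 dB/decade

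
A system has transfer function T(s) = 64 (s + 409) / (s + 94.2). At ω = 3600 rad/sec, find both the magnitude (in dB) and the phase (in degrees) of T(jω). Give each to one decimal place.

|T| = 36.2 dB, ∠T = -5.0°

|j3600 + 409| = √(3600² + 409²) = 3623
|j3600 + 94.2| = √(3600² + 94.2²) = 3601
|T(j3600)| = 64 × 3623 / 3601 = 64.39
20 log₁₀(64.39) = 36.18 dB
∠(j3600 + 409) = arctan(3600/409) = 83.52°
∠(j3600 + 94.2) = arctan(3600/94.2) = 88.50°
∠T(j3600) = 83.52° − 88.50° = -4.98°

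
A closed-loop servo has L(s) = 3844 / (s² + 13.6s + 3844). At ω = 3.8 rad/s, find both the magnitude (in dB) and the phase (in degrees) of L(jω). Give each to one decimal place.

|L| = 0.0 dB, ∠L = -0.8°

|(j3.8)² + 13.6(j3.8) + 3844| = |3829.6 + j51.68| = 3830
|L(j3.8)| = 3844 / 3830 = 1.0037
20 log₁₀(1.0037) = 0.03 dB
∠[(j3.8)² + 13.6(j3.8) + 3844] = ∠[3829.6 + j51.68] = 0.77°
∠L(j3.8) = −0.77° = -0.77°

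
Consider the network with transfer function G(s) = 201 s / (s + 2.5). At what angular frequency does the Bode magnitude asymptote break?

2.5 rad/s

The single real pole at s = −2.5 gives a corner at ω = 2.5 rad/s.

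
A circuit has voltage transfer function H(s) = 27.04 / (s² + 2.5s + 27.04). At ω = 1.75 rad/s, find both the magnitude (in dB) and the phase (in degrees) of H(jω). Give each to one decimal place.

|H| = 0.9 dB, ∠H = -10.3 deg

|(j1.75)² + 2.5(j1.75) + 27.04| = |23.977 + j4.375| = 24.37
|H(j1.75)| = 27.04 / 24.37 = 1.1094
20 log₁₀(1.1094) = 0.90 dB
∠[(j1.75)² + 2.5(j1.75) + 27.04] = ∠[23.977 + j4.375] = 10.34°
∠H(j1.75) = −10.34° = -10.34°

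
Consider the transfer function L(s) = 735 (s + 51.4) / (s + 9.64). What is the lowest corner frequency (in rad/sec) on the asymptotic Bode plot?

9.64 rad/sec

Break frequencies occur at each pole and zero magnitude: 9.64 rad/sec, 51.4 rad/sec.
The lowest is 9.64 rad/sec.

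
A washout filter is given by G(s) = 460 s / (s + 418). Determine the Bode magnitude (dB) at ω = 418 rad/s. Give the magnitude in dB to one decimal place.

50.2 dB

|j418| = 418
|j418 + 418| = √(418² + 418²) = 591.1
|G(j418)| = 460 × 418 / 591.1 = 325.27
20 log₁₀(325.27) = 50.24 dB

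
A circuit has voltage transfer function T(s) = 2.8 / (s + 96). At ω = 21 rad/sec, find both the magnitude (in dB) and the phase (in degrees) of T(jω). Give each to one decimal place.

|T| = -30.9 dB, ∠T = -12.3°

|j21 + 96| = √(21² + 96²) = 98.27
|T(j21)| = 2.8 / 98.27 = 0.028493
20 log₁₀(0.028493) = -30.91 dB
∠(j21 + 96) = arctan(21/96) = 12.34°
∠T(j21) = −12.34° = -12.34°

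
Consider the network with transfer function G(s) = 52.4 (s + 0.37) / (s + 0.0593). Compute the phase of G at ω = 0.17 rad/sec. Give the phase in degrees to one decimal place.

∠(j0.17 + 0.37) = arctan(0.17/0.37) = 24.68°
∠(j0.17 + 0.0593) = arctan(0.17/0.0593) = 70.77°
∠G(j0.17) = 24.68° − 70.77° = -46.09°

-46.1 deg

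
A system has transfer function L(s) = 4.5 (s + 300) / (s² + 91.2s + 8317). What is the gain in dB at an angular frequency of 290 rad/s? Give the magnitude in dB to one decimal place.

|j290 + 300| = √(290² + 300²) = 417.3
|(j290)² + 91.2(j290) + 8317| = |-75783 + j26448| = 8.027e+04
|L(j290)| = 4.5 × 417.3 / 8.027e+04 = 0.023393
20 log₁₀(0.023393) = -32.62 dB

-32.6 dB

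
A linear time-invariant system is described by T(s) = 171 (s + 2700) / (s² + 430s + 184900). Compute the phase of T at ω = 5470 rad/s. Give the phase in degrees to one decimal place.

-111.7°

∠(j5470 + 2700) = arctan(5470/2700) = 63.73°
∠[(j5470)² + 430(j5470) + 184900] = ∠[-2.9736e+07 + j2.3521e+06] = 175.48°
∠T(j5470) = 63.73° − 175.48° = -111.75°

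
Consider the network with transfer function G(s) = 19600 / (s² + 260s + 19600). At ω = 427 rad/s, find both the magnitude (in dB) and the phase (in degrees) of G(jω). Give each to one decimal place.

|(j427)² + 260(j427) + 19600| = |-1.6273e+05 + j1.1102e+05| = 1.97e+05
|G(j427)| = 19600 / 1.97e+05 = 0.099496
20 log₁₀(0.099496) = -20.04 dB
∠[(j427)² + 260(j427) + 19600] = ∠[-1.6273e+05 + j1.1102e+05] = 145.70°
∠G(j427) = −145.70° = -145.70°

|G| = -20.0 dB, ∠G = -145.7°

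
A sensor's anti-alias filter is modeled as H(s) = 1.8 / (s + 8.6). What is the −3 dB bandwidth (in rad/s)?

8.6 rad/s

For a single-pole low-pass, the −3 dB point is at the pole: ω = 8.6 rad/s.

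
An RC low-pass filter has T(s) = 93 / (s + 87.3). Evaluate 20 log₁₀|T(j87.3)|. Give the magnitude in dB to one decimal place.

-2.5 dB

|j87.3 + 87.3| = √(87.3² + 87.3²) = 123.5
|T(j87.3)| = 93 / 123.5 = 0.75328
20 log₁₀(0.75328) = -2.46 dB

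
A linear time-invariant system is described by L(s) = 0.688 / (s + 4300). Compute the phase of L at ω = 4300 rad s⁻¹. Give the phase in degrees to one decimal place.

-45.0°

∠(j4300 + 4300) = arctan(4300/4300) = 45.00°
∠L(j4300) = −45.00° = -45.00°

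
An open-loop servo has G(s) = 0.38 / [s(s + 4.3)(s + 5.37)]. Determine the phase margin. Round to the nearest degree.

Gain crossover: |G(jω)| = 1 at ω ≈ 0.0165 rad s⁻¹.
∠G(j0.0165) = −90° − arctan(0.0165/4.3) − arctan(0.0165/5.37) ≈ -90.39°
PM = 180° + (-90.39°) = 89.61°

90°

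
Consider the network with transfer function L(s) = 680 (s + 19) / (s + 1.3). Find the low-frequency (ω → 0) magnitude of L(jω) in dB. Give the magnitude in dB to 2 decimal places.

L(0) = 680 × 19 / 1.3 = 9938.5
20 log₁₀(9938.5) = 79.946 dB

79.95 dB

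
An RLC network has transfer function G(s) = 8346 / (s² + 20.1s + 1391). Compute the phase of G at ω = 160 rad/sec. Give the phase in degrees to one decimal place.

-172.4°

∠[(j160)² + 20.1(j160) + 1391] = ∠[-24209 + j3216] = 172.43°
∠G(j160) = −172.43° = -172.43°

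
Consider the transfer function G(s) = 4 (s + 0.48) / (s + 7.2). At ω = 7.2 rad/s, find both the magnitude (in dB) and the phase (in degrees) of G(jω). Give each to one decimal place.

|j7.2 + 0.48| = √(7.2² + 0.48²) = 7.216
|j7.2 + 7.2| = √(7.2² + 7.2²) = 10.18
|G(j7.2)| = 4 × 7.216 / 10.18 = 2.8347
20 log₁₀(2.8347) = 9.05 dB
∠(j7.2 + 0.48) = arctan(7.2/0.48) = 86.19°
∠(j7.2 + 7.2) = arctan(7.2/7.2) = 45.00°
∠G(j7.2) = 86.19° − 45.00° = 41.19°

|G| = 9.1 dB, ∠G = 41.2°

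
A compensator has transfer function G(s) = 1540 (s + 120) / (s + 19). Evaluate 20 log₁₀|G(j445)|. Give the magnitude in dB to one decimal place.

64.0 dB

|j445 + 120| = √(445² + 120²) = 460.9
|j445 + 19| = √(445² + 19²) = 445.4
|G(j445)| = 1540 × 460.9 / 445.4 = 1593.6
20 log₁₀(1593.6) = 64.05 dB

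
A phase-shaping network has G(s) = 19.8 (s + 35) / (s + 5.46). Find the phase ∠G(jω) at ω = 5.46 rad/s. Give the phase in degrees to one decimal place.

∠(j5.46 + 35) = arctan(5.46/35) = 8.87°
∠(j5.46 + 5.46) = arctan(5.46/5.46) = 45.00°
∠G(j5.46) = 8.87° − 45.00° = -36.13°

-36.1°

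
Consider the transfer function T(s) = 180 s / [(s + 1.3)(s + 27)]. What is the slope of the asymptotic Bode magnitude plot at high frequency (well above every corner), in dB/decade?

With 1 zero and 2 poles, the high-frequency asymptotic slope is 20 × (1 − 2) = -20 dB/decade.

-20 dB/decade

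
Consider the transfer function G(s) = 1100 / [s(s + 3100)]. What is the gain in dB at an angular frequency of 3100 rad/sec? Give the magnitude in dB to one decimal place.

-81.8 dB

|j3100 + 3100| = √(3100² + 3100²) = 4384
|j3100| = 3100
|G(j3100)| = 1100 / (4384 × 3100) = 8.0938e-05
20 log₁₀(8.0938e-05) = -81.84 dB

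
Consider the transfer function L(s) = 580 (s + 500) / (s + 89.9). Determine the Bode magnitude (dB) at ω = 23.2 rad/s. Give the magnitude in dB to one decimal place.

|j23.2 + 500| = √(23.2² + 500²) = 500.5
|j23.2 + 89.9| = √(23.2² + 89.9²) = 92.85
|L(j23.2)| = 580 × 500.5 / 92.85 = 3126.8
20 log₁₀(3126.8) = 69.90 dB

69.9 dB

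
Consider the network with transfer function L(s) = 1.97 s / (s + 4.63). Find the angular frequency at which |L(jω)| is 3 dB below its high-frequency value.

For a single-pole high-pass, the −3 dB point is at the pole: ω = 4.63 rad s⁻¹.

4.63 rad s⁻¹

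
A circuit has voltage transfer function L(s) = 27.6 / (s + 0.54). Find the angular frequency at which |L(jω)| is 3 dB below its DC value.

For a single-pole low-pass, the −3 dB point is at the pole: ω = 0.54 rad/sec.

0.54 rad/sec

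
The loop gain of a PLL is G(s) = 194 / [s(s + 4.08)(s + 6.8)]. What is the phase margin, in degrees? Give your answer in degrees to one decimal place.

Gain crossover: |G(jω)| = 1 at ω ≈ 4.17 rad s⁻¹.
∠G(j4.17) = −90° − arctan(4.17/4.08) − arctan(4.17/6.8) ≈ -167.13°
PM = 180° + (-167.13°) = 12.87°

12.9°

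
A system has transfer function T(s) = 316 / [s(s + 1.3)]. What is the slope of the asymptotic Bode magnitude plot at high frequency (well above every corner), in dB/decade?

With 0 zeros and 2 poles, the high-frequency asymptotic slope is 20 × (0 − 2) = -40 dB/decade.

-40 dB/decade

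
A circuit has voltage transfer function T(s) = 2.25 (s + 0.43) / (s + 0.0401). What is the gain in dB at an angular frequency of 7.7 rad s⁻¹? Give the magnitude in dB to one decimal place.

7.1 dB

|j7.7 + 0.43| = √(7.7² + 0.43²) = 7.712
|j7.7 + 0.0401| = √(7.7² + 0.0401²) = 7.7
|T(j7.7)| = 2.25 × 7.712 / 7.7 = 2.2535
20 log₁₀(2.2535) = 7.06 dB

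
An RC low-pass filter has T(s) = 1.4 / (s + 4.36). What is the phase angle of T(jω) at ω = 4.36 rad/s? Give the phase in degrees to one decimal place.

∠(j4.36 + 4.36) = arctan(4.36/4.36) = 45.00°
∠T(j4.36) = −45.00° = -45.00°

-45.0°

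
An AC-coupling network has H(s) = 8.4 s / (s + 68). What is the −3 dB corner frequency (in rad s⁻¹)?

For a single-pole high-pass, the −3 dB point is at the pole: ω = 68 rad s⁻¹.

68 rad s⁻¹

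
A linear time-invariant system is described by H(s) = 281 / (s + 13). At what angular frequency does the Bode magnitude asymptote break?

13 rad/s

The single real pole at s = −13 gives a corner at ω = 13 rad/s.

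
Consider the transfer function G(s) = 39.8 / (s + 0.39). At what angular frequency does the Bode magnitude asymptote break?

0.39 rad s⁻¹

The single real pole at s = −0.39 gives a corner at ω = 0.39 rad s⁻¹.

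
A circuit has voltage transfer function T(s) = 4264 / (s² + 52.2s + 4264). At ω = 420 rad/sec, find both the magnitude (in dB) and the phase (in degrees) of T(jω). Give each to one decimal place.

|T| = -32.2 dB, ∠T = -172.7°

|(j420)² + 52.2(j420) + 4264| = |-1.7214e+05 + j21924| = 1.735e+05
|T(j420)| = 4264 / 1.735e+05 = 0.024573
20 log₁₀(0.024573) = -32.19 dB
∠[(j420)² + 52.2(j420) + 4264] = ∠[-1.7214e+05 + j21924] = 172.74°
∠T(j420) = −172.74° = -172.74°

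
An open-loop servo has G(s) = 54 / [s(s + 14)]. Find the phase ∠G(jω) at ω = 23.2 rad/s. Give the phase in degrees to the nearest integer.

-149°

∠(j23.2 + 14) = arctan(23.2/14) = 58.89°
∠(j23.2) = 90.00°
∠G(j23.2) = − (58.89° + 90.00°) = -148.89°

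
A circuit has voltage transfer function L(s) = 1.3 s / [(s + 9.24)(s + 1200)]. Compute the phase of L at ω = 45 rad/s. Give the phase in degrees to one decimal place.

∠(j45) = 90.00°
∠(j45 + 9.24) = arctan(45/9.24) = 78.40°
∠(j45 + 1200) = arctan(45/1200) = 2.15°
∠L(j45) = 90.00° − (78.40° + 2.15°) = 9.46°

9.5 deg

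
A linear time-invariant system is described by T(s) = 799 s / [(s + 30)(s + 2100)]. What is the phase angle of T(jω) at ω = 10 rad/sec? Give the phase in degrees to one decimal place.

∠(j10) = 90.00°
∠(j10 + 30) = arctan(10/30) = 18.43°
∠(j10 + 2100) = arctan(10/2100) = 0.27°
∠T(j10) = 90.00° − (18.43° + 0.27°) = 71.29°

71.3 deg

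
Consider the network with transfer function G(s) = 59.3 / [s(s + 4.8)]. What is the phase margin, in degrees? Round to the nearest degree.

Gain crossover: |G(jω)| = 1 at ω ≈ 6.99 rad/s.
∠G(j6.99) = −90° − arctan(6.99/4.8) ≈ -145.53°
PM = 180° + (-145.53°) = 34.47°

34°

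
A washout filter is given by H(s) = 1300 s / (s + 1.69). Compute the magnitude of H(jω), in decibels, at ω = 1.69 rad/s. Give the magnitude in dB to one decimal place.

|j1.69| = 1.69
|j1.69 + 1.69| = √(1.69² + 1.69²) = 2.39
|H(j1.69)| = 1300 × 1.69 / 2.39 = 919.24
20 log₁₀(919.24) = 59.27 dB

59.3 dB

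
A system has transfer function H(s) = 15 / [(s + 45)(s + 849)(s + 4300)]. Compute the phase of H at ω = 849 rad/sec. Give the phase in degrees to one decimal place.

-143.1 deg

∠(j849 + 45) = arctan(849/45) = 86.97°
∠(j849 + 849) = arctan(849/849) = 45.00°
∠(j849 + 4300) = arctan(849/4300) = 11.17°
∠H(j849) = − (86.97° + 45.00° + 11.17°) = -143.13°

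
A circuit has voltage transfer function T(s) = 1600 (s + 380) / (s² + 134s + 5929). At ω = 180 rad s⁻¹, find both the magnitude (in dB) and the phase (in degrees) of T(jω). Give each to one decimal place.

|T| = 25.5 dB, ∠T = -112.3°

|j180 + 380| = √(180² + 380²) = 420.5
|(j180)² + 134(j180) + 5929| = |-26471 + j24120| = 3.581e+04
|T(j180)| = 1600 × 420.5 / 3.581e+04 = 18.786
20 log₁₀(18.786) = 25.48 dB
∠(j180 + 380) = arctan(180/380) = 25.35°
∠[(j180)² + 134(j180) + 5929] = ∠[-26471 + j24120] = 137.66°
∠T(j180) = 25.35° − 137.66° = -112.31°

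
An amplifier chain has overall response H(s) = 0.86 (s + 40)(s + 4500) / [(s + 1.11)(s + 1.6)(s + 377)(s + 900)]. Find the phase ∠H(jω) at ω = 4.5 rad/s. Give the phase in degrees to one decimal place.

-141.1°

∠(j4.5 + 40) = arctan(4.5/40) = 6.42°
∠(j4.5 + 4500) = arctan(4.5/4500) = 0.06°
∠(j4.5 + 1.11) = arctan(4.5/1.11) = 76.14°
∠(j4.5 + 1.6) = arctan(4.5/1.6) = 70.43°
∠(j4.5 + 377) = arctan(4.5/377) = 0.68°
∠(j4.5 + 900) = arctan(4.5/900) = 0.29°
∠H(j4.5) = 6.42° + 0.06° − (76.14° + 70.43° + 0.68° + 0.29°) = -141.06°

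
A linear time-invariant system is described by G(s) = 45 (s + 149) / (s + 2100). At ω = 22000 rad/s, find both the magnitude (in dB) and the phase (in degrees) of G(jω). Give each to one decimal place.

|j22000 + 149| = √(22000² + 149²) = 2.2e+04
|j22000 + 2100| = √(22000² + 2100²) = 2.21e+04
|G(j22000)| = 45 × 2.2e+04 / 2.21e+04 = 44.797
20 log₁₀(44.797) = 33.03 dB
∠(j22000 + 149) = arctan(22000/149) = 89.61°
∠(j22000 + 2100) = arctan(22000/2100) = 84.55°
∠G(j22000) = 89.61° − 84.55° = 5.06°

|G| = 33.0 dB, ∠G = 5.1°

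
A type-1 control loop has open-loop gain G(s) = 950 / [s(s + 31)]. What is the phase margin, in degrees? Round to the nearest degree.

Gain crossover: |G(jω)| = 1 at ω ≈ 24.2 rad/s.
∠G(j24.2) = −90° − arctan(24.2/31) ≈ -127.94°
PM = 180° + (-127.94°) = 52.06°

52°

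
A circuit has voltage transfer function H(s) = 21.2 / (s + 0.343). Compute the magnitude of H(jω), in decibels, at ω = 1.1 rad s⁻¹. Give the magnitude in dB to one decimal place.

|j1.1 + 0.343| = √(1.1² + 0.343²) = 1.152
|H(j1.1)| = 21.2 / 1.152 = 18.399
20 log₁₀(18.399) = 25.30 dB

25.3 dB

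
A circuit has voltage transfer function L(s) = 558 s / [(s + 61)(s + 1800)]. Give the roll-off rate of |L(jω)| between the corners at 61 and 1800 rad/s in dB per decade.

In this band the factors already past their corner are: 1 differentiator zero, pole at 61; net slope = 0 dB/decade.

0 dB/decade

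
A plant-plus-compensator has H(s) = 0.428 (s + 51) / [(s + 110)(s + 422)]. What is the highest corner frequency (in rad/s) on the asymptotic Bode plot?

422 rad/s

Break frequencies occur at each pole and zero magnitude: 51 rad/s, 110 rad/s, 422 rad/s.
The highest is 422 rad/s.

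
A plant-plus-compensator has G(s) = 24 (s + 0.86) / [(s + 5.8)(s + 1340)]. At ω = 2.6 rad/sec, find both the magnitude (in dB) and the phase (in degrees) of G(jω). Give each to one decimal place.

|j2.6 + 0.86| = √(2.6² + 0.86²) = 2.739
|j2.6 + 5.8| = √(2.6² + 5.8²) = 6.356
|j2.6 + 1340| = √(2.6² + 1340²) = 1340
|G(j2.6)| = 24 × 2.739 / (6.356 × 1340) = 0.0077167
20 log₁₀(0.0077167) = -42.25 dB
∠(j2.6 + 0.86) = arctan(2.6/0.86) = 71.70°
∠(j2.6 + 5.8) = arctan(2.6/5.8) = 24.15°
∠(j2.6 + 1340) = arctan(2.6/1340) = 0.11°
∠G(j2.6) = 71.70° − (24.15° + 0.11°) = 47.44°

|G| = -42.3 dB, ∠G = 47.4°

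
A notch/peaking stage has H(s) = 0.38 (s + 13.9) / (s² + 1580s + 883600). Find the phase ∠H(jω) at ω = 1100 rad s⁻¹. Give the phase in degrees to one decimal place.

∠(j1100 + 13.9) = arctan(1100/13.9) = 89.28°
∠[(j1100)² + 1580(j1100) + 883600] = ∠[-3.264e+05 + j1.738e+06] = 100.64°
∠H(j1100) = 89.28° − 100.64° = -11.36°

-11.4°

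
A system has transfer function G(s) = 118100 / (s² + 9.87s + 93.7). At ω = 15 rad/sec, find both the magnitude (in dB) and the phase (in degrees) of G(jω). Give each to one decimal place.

|(j15)² + 9.87(j15) + 93.7| = |-131.3 + j148.05| = 197.9
|G(j15)| = 118100 / 197.9 = 596.81
20 log₁₀(596.81) = 55.52 dB
∠[(j15)² + 9.87(j15) + 93.7] = ∠[-131.3 + j148.05] = 131.57°
∠G(j15) = −131.57° = -131.57°

|G| = 55.5 dB, ∠G = -131.6°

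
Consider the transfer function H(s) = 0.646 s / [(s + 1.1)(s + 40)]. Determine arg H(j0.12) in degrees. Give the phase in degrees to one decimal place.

∠(j0.12) = 90.00°
∠(j0.12 + 1.1) = arctan(0.12/1.1) = 6.23°
∠(j0.12 + 40) = arctan(0.12/40) = 0.17°
∠H(j0.12) = 90.00° − (6.23° + 0.17°) = 83.60°

83.6°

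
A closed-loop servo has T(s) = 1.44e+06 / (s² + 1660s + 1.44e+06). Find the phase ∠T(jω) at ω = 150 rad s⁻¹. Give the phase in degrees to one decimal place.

-10.0°

∠[(j150)² + 1660(j150) + 1.44e+06] = ∠[1.4175e+06 + j2.49e+05] = 9.96°
∠T(j150) = −9.96° = -9.96°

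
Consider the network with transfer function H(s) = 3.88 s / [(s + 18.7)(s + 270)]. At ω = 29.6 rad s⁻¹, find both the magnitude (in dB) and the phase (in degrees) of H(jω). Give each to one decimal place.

|H| = -38.4 dB, ∠H = 26.0°

|j29.6| = 29.6
|j29.6 + 18.7| = √(29.6² + 18.7²) = 35.01
|j29.6 + 270| = √(29.6² + 270²) = 271.6
|H(j29.6)| = 3.88 × 29.6 / (35.01 × 271.6) = 0.012077
20 log₁₀(0.012077) = -38.36 dB
∠(j29.6) = 90.00°
∠(j29.6 + 18.7) = arctan(29.6/18.7) = 57.72°
∠(j29.6 + 270) = arctan(29.6/270) = 6.26°
∠H(j29.6) = 90.00° − (57.72° + 6.26°) = 26.03°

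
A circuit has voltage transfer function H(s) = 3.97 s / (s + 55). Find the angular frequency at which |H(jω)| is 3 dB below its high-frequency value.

55 rad s⁻¹

For a single-pole high-pass, the −3 dB point is at the pole: ω = 55 rad s⁻¹.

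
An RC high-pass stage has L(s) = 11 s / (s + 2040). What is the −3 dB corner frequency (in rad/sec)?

2040 rad/sec

For a single-pole high-pass, the −3 dB point is at the pole: ω = 2040 rad/sec.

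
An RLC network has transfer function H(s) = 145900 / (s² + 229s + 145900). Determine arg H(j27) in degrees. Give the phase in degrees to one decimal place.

∠[(j27)² + 229(j27) + 145900] = ∠[1.4517e+05 + j6183] = 2.44°
∠H(j27) = −2.44° = -2.44°

-2.4°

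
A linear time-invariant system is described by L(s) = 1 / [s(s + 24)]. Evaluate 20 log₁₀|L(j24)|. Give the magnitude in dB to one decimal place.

-58.2 dB

|j24 + 24| = √(24² + 24²) = 33.94
|j24| = 24
|L(j24)| = 1 / (33.94 × 24) = 0.0012276
20 log₁₀(0.0012276) = -58.22 dB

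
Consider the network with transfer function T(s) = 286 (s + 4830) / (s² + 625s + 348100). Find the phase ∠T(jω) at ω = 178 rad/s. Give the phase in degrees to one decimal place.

∠(j178 + 4830) = arctan(178/4830) = 2.11°
∠[(j178)² + 625(j178) + 348100] = ∠[3.1642e+05 + j1.1125e+05] = 19.37°
∠T(j178) = 2.11° − 19.37° = -17.26°

-17.3°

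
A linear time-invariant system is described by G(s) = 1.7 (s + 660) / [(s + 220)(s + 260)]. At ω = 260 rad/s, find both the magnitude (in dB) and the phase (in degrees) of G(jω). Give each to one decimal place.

|j260 + 660| = √(260² + 660²) = 709.4
|j260 + 220| = √(260² + 220²) = 340.6
|j260 + 260| = √(260² + 260²) = 367.7
|G(j260)| = 1.7 × 709.4 / (340.6 × 367.7) = 0.0096295
20 log₁₀(0.0096295) = -40.33 dB
∠(j260 + 660) = arctan(260/660) = 21.50°
∠(j260 + 220) = arctan(260/220) = 49.76°
∠(j260 + 260) = arctan(260/260) = 45.00°
∠G(j260) = 21.50° − (49.76° + 45.00°) = -73.26°

|G| = -40.3 dB, ∠G = -73.3°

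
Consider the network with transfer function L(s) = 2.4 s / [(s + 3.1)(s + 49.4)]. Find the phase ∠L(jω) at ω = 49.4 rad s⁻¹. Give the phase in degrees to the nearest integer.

∠(j49.4) = 90.00°
∠(j49.4 + 3.1) = arctan(49.4/3.1) = 86.41°
∠(j49.4 + 49.4) = arctan(49.4/49.4) = 45.00°
∠L(j49.4) = 90.00° − (86.41° + 45.00°) = -41.41°

-41 deg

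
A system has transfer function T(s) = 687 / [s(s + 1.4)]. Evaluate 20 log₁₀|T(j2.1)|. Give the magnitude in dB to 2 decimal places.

42.25 dB

|j2.1 + 1.4| = √(2.1² + 1.4²) = 2.524
|j2.1| = 2.1
|T(j2.1)| = 687 / (2.524 × 2.1) = 129.62
20 log₁₀(129.62) = 42.253 dB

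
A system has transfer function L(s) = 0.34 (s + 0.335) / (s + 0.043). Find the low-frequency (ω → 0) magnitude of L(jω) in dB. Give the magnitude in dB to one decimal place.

8.5 dB

L(0) = 0.34 × 0.335 / 0.043 = 2.6488
20 log₁₀(2.6488) = 8.46 dB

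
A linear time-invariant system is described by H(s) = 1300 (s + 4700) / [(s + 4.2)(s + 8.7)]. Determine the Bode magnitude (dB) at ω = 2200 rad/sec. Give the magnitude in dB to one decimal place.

|j2200 + 4700| = √(2200² + 4700²) = 5189
|j2200 + 4.2| = √(2200² + 4.2²) = 2200
|j2200 + 8.7| = √(2200² + 8.7²) = 2200
|H(j2200)| = 1300 × 5189 / (2200 × 2200) = 1.3938
20 log₁₀(1.3938) = 2.88 dB

2.9 dB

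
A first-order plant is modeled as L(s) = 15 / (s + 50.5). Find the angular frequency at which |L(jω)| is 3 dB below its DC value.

50.5 rad/s

For a single-pole low-pass, the −3 dB point is at the pole: ω = 50.5 rad/s.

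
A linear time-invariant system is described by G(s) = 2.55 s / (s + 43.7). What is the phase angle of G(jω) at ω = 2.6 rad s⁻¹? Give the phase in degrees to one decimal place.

∠(j2.6) = 90.00°
∠(j2.6 + 43.7) = arctan(2.6/43.7) = 3.40°
∠G(j2.6) = 90.00° − 3.40° = 86.60°

86.6°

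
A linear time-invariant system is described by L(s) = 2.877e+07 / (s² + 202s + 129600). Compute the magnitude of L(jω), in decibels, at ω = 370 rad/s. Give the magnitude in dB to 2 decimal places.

51.67 dB

|(j370)² + 202(j370) + 129600| = |-7300 + j74740| = 7.51e+04
|L(j370)| = 2.877e+07 / 7.51e+04 = 383.11
20 log₁₀(383.11) = 51.667 dB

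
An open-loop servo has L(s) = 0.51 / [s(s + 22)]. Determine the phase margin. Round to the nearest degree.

90°

Gain crossover: |L(jω)| = 1 at ω ≈ 0.0232 rad/s.
∠L(j0.0232) = −90° − arctan(0.0232/22) ≈ -90.06°
PM = 180° + (-90.06°) = 89.94°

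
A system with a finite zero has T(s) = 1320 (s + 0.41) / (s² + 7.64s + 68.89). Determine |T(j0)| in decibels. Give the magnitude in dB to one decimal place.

17.9 dB

T(0) = 1320 × 0.41 / 68.89 = 7.856
20 log₁₀(7.856) = 17.90 dB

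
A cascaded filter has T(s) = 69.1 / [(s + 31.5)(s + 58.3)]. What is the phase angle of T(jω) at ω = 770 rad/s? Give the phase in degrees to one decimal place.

∠(j770 + 31.5) = arctan(770/31.5) = 87.66°
∠(j770 + 58.3) = arctan(770/58.3) = 85.67°
∠T(j770) = − (87.66° + 85.67°) = -173.33°

-173.3°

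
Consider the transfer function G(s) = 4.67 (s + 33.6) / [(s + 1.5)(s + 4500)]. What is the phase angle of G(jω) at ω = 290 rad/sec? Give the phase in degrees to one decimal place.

∠(j290 + 33.6) = arctan(290/33.6) = 83.39°
∠(j290 + 1.5) = arctan(290/1.5) = 89.70°
∠(j290 + 4500) = arctan(290/4500) = 3.69°
∠G(j290) = 83.39° − (89.70° + 3.69°) = -10.00°

-10.0°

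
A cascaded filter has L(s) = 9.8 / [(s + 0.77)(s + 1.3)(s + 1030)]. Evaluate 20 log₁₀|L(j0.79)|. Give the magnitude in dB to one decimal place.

-44.9 dB

|j0.79 + 0.77| = √(0.79² + 0.77²) = 1.103
|j0.79 + 1.3| = √(0.79² + 1.3²) = 1.521
|j0.79 + 1030| = √(0.79² + 1030²) = 1030
|L(j0.79)| = 9.8 / (1.103 × 1.521 × 1030) = 0.0056696
20 log₁₀(0.0056696) = -44.93 dB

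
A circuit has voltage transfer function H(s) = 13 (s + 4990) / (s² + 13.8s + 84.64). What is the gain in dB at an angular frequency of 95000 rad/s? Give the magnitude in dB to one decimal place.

-77.3 dB

|j95000 + 4990| = √(95000² + 4990²) = 9.513e+04
|(j95000)² + 13.8(j95000) + 84.64| = |-9.025e+09 + j1.311e+06| = 9.025e+09
|H(j95000)| = 13 × 9.513e+04 / 9.025e+09 = 0.00013703
20 log₁₀(0.00013703) = -77.26 dB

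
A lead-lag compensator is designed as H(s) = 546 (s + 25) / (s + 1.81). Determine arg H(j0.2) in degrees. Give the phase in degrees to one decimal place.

-5.8°

∠(j0.2 + 25) = arctan(0.2/25) = 0.46°
∠(j0.2 + 1.81) = arctan(0.2/1.81) = 6.31°
∠H(j0.2) = 0.46° − 6.31° = -5.85°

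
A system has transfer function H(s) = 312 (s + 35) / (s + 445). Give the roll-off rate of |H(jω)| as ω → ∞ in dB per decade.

With 1 zero and 1 pole, the high-frequency asymptotic slope is 20 × (1 − 1) = 0 dB/decade.

0 dB/decade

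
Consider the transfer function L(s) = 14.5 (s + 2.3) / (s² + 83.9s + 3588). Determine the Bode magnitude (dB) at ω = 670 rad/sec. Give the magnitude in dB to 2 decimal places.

-33.29 dB

|j670 + 2.3| = √(670² + 2.3²) = 670
|(j670)² + 83.9(j670) + 3588| = |-4.4531e+05 + j56213| = 4.488e+05
|L(j670)| = 14.5 × 670 / 4.488e+05 = 0.021645
20 log₁₀(0.021645) = -33.293 dB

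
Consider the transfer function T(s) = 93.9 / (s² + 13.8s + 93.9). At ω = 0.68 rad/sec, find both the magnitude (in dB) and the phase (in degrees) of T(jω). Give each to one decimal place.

|(j0.68)² + 13.8(j0.68) + 93.9| = |93.438 + j9.384| = 93.91
|T(j0.68)| = 93.9 / 93.91 = 0.99992
20 log₁₀(0.99992) = -0.00 dB
∠[(j0.68)² + 13.8(j0.68) + 93.9] = ∠[93.438 + j9.384] = 5.74°
∠T(j0.68) = −5.74° = -5.74°

|T| = -0.0 dB, ∠T = -5.7 deg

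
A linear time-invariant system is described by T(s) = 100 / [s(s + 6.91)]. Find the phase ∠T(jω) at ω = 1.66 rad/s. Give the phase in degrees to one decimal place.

-103.5°

∠(j1.66 + 6.91) = arctan(1.66/6.91) = 13.51°
∠(j1.66) = 90.00°
∠T(j1.66) = − (13.51° + 90.00°) = -103.51°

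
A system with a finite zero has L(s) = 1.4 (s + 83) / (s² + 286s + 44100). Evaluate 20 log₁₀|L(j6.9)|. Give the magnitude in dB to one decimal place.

-51.6 dB

|j6.9 + 83| = √(6.9² + 83²) = 83.29
|(j6.9)² + 286(j6.9) + 44100| = |44052 + j1973.4| = 4.41e+04
|L(j6.9)| = 1.4 × 83.29 / 4.41e+04 = 0.0026442
20 log₁₀(0.0026442) = -51.55 dB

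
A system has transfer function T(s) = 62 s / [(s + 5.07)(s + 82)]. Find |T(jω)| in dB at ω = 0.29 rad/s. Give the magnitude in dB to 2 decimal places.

-27.29 dB

|j0.29| = 0.29
|j0.29 + 5.07| = √(0.29² + 5.07²) = 5.078
|j0.29 + 82| = √(0.29² + 82²) = 82
|T(j0.29)| = 62 × 0.29 / (5.078 × 82) = 0.043177
20 log₁₀(0.043177) = -27.295 dB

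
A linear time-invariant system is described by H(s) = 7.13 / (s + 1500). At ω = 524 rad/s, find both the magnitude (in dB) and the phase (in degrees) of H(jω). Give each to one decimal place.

|j524 + 1500| = √(524² + 1500²) = 1589
|H(j524)| = 7.13 / 1589 = 0.0044874
20 log₁₀(0.0044874) = -46.96 dB
∠(j524 + 1500) = arctan(524/1500) = 19.26°
∠H(j524) = −19.26° = -19.26°

|H| = -47.0 dB, ∠H = -19.3°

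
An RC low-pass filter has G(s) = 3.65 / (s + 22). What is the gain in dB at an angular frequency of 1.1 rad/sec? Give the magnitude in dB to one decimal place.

-15.6 dB

|j1.1 + 22| = √(1.1² + 22²) = 22.03
|G(j1.1)| = 3.65 / 22.03 = 0.1657
20 log₁₀(0.1657) = -15.61 dB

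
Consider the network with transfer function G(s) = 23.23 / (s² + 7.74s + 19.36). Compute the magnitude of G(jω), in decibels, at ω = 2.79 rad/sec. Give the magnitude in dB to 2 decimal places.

|(j2.79)² + 7.74(j2.79) + 19.36| = |11.576 + j21.595| = 24.5
|G(j2.79)| = 23.23 / 24.5 = 0.9481
20 log₁₀(0.9481) = -0.463 dB

-0.46 dB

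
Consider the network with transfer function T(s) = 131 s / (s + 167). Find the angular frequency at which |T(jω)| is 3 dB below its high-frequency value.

For a single-pole high-pass, the −3 dB point is at the pole: ω = 167 rad/sec.

167 rad/sec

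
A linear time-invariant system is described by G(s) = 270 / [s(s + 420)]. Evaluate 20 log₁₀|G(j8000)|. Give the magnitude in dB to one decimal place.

-107.5 dB

|j8000 + 420| = √(8000² + 420²) = 8011
|j8000| = 8000
|G(j8000)| = 270 / (8011 × 8000) = 4.2129e-06
20 log₁₀(4.2129e-06) = -107.51 dB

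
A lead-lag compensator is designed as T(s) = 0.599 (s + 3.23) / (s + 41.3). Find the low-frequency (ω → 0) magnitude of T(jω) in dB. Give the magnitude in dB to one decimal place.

T(0) = 0.599 × 3.23 / 41.3 = 0.046847
20 log₁₀(0.046847) = -26.59 dB

-26.6 dB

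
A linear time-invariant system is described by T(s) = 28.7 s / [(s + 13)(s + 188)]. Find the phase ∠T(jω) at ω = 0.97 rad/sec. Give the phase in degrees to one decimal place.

∠(j0.97) = 90.00°
∠(j0.97 + 13) = arctan(0.97/13) = 4.27°
∠(j0.97 + 188) = arctan(0.97/188) = 0.30°
∠T(j0.97) = 90.00° − (4.27° + 0.30°) = 85.44°

85.4°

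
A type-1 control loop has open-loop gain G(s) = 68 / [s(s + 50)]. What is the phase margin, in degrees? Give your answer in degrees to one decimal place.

88.4°

Gain crossover: |G(jω)| = 1 at ω ≈ 1.36 rad s⁻¹.
∠G(j1.36) = −90° − arctan(1.36/50) ≈ -91.56°
PM = 180° + (-91.56°) = 88.44°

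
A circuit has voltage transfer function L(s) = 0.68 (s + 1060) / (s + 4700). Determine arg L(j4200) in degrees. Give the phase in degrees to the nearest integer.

∠(j4200 + 1060) = arctan(4200/1060) = 75.84°
∠(j4200 + 4700) = arctan(4200/4700) = 41.78°
∠L(j4200) = 75.84° − 41.78° = 34.05°

34°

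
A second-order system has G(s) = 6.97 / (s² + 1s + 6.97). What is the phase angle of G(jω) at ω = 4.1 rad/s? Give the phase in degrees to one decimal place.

∠[(j4.1)² + 1(j4.1) + 6.97] = ∠[-9.84 + j4.1] = 157.38°
∠G(j4.1) = −157.38° = -157.38°

-157.4 deg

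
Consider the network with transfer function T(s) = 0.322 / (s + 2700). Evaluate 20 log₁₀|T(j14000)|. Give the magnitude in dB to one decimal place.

|j14000 + 2700| = √(14000² + 2700²) = 1.426e+04
|T(j14000)| = 0.322 / 1.426e+04 = 2.2584e-05
20 log₁₀(2.2584e-05) = -92.92 dB

-92.9 dB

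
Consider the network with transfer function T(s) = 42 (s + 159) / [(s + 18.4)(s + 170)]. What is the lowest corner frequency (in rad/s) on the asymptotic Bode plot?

18.4 rad/s

Break frequencies occur at each pole and zero magnitude: 18.4 rad/s, 159 rad/s, 170 rad/s.
The lowest is 18.4 rad/s.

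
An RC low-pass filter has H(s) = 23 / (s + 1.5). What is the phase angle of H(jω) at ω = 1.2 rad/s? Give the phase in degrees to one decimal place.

-38.7 deg

∠(j1.2 + 1.5) = arctan(1.2/1.5) = 38.66°
∠H(j1.2) = −38.66° = -38.66°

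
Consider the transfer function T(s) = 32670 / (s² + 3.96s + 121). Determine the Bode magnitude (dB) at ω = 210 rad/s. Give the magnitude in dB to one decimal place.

-2.6 dB

|(j210)² + 3.96(j210) + 121| = |-43979 + j831.6| = 4.399e+04
|T(j210)| = 32670 / 4.399e+04 = 0.74272
20 log₁₀(0.74272) = -2.58 dB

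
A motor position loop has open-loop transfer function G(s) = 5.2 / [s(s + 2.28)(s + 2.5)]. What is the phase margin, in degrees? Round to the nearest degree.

Gain crossover: |G(jω)| = 1 at ω ≈ 0.816 rad/s.
∠G(j0.816) = −90° − arctan(0.816/2.28) − arctan(0.816/2.5) ≈ -127.79°
PM = 180° + (-127.79°) = 52.21°

52°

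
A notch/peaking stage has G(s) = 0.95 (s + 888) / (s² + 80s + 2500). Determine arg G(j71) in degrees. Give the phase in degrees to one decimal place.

∠(j71 + 888) = arctan(71/888) = 4.57°
∠[(j71)² + 80(j71) + 2500] = ∠[-2541 + j5680] = 114.10°
∠G(j71) = 4.57° − 114.10° = -109.53°

-109.5°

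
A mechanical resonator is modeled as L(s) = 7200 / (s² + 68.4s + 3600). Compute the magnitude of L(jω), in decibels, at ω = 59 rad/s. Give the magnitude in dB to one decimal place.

5.0 dB

|(j59)² + 68.4(j59) + 3600| = |119 + j4035.6| = 4037
|L(j59)| = 7200 / 4037 = 1.7833
20 log₁₀(1.7833) = 5.02 dB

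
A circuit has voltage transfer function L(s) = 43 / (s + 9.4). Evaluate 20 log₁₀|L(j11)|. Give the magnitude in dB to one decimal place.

9.5 dB

|j11 + 9.4| = √(11² + 9.4²) = 14.47
|L(j11)| = 43 / 14.47 = 2.9718
20 log₁₀(2.9718) = 9.46 dB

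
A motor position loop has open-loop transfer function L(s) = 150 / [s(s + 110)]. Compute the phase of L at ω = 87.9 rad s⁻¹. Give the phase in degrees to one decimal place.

∠(j87.9 + 110) = arctan(87.9/110) = 38.63°
∠(j87.9) = 90.00°
∠L(j87.9) = − (38.63° + 90.00°) = -128.63°

-128.6°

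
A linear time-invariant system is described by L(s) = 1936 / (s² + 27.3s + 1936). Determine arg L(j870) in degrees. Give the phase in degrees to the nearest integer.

∠[(j870)² + 27.3(j870) + 1936] = ∠[-7.5496e+05 + j23751] = 178.20°
∠L(j870) = −178.20° = -178.20°

-178°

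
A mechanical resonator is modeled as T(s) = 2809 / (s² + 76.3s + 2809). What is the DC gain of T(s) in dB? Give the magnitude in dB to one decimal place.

0.0 dB

T(0) = 2809 / 2809 = 1
20 log₁₀(1) = 0.00 dB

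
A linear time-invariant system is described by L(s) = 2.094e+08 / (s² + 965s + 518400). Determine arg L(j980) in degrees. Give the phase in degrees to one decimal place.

-115.1°

∠[(j980)² + 965(j980) + 518400] = ∠[-4.42e+05 + j9.457e+05] = 115.05°
∠L(j980) = −115.05° = -115.05°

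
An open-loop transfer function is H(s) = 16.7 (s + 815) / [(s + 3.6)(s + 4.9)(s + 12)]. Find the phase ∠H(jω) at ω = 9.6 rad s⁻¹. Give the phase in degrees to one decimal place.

∠(j9.6 + 815) = arctan(9.6/815) = 0.67°
∠(j9.6 + 3.6) = arctan(9.6/3.6) = 69.44°
∠(j9.6 + 4.9) = arctan(9.6/4.9) = 62.96°
∠(j9.6 + 12) = arctan(9.6/12) = 38.66°
∠H(j9.6) = 0.67° − (69.44° + 62.96° + 38.66°) = -170.39°

-170.4°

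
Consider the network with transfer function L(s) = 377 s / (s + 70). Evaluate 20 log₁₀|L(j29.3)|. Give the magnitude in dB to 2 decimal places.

|j29.3| = 29.3
|j29.3 + 70| = √(29.3² + 70²) = 75.88
|L(j29.3)| = 377 × 29.3 / 75.88 = 145.56
20 log₁₀(145.56) = 43.261 dB

43.26 dB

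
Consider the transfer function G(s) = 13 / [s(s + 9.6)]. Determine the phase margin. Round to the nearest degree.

82°

Gain crossover: |G(jω)| = 1 at ω ≈ 1.34 rad/sec.
∠G(j1.34) = −90° − arctan(1.34/9.6) ≈ -97.95°
PM = 180° + (-97.95°) = 82.05°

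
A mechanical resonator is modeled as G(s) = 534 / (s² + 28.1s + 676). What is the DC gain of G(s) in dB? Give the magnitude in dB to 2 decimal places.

G(0) = 534 / 676 = 0.78994
20 log₁₀(0.78994) = -2.048 dB

-2.05 dB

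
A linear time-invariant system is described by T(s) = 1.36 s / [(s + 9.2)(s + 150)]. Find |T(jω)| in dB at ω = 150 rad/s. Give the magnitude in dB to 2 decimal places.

|j150| = 150
|j150 + 9.2| = √(150² + 9.2²) = 150.3
|j150 + 150| = √(150² + 150²) = 212.1
|T(j150)| = 1.36 × 150 / (150.3 × 212.1) = 0.0063991
20 log₁₀(0.0063991) = -43.878 dB

-43.88 dB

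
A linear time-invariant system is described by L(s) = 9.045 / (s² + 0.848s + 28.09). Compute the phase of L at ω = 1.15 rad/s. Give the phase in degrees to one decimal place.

∠[(j1.15)² + 0.848(j1.15) + 28.09] = ∠[26.767 + j0.9752] = 2.09°
∠L(j1.15) = −2.09° = -2.09°

-2.1 deg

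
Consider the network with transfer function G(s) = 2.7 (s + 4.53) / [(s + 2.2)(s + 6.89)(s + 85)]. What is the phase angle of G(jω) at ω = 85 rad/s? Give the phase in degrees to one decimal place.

-131.9°

∠(j85 + 4.53) = arctan(85/4.53) = 86.95°
∠(j85 + 2.2) = arctan(85/2.2) = 88.52°
∠(j85 + 6.89) = arctan(85/6.89) = 85.37°
∠(j85 + 85) = arctan(85/85) = 45.00°
∠G(j85) = 86.95° − (88.52° + 85.37° + 45.00°) = -131.93°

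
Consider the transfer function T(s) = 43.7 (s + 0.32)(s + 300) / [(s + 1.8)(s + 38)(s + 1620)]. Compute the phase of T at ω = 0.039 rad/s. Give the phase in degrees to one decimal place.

∠(j0.039 + 0.32) = arctan(0.039/0.32) = 6.95°
∠(j0.039 + 300) = arctan(0.039/300) = 0.01°
∠(j0.039 + 1.8) = arctan(0.039/1.8) = 1.24°
∠(j0.039 + 38) = arctan(0.039/38) = 0.06°
∠(j0.039 + 1620) = arctan(0.039/1620) = 0.00°
∠T(j0.039) = 6.95° + 0.01° − (1.24° + 0.06° + 0.00°) = 5.65°

5.7 deg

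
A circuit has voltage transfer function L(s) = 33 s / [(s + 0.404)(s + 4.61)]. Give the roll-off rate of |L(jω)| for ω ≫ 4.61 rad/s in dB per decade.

-20 dB/decade

With 1 zero and 2 poles, the high-frequency asymptotic slope is 20 × (1 − 2) = -20 dB/decade.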